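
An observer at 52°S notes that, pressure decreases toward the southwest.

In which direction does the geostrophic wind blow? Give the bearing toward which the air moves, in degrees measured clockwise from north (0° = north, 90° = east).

The pressure-gradient force points toward the southwest (bearing 225°).
Geostrophic balance: in the Southern Hemisphere the Coriolis force deflects motion to the left, so the geostrophic wind blows 90° to the left of the pressure-gradient force (low pressure on the right).
Rotating 225° by 90° counterclockwise gives 135° — the wind blows toward the southeast.

135°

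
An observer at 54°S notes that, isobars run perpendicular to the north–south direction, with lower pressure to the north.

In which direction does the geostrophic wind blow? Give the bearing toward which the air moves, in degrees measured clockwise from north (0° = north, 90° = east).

The pressure-gradient force points toward the north (bearing 000°).
Geostrophic balance: in the Southern Hemisphere the Coriolis force deflects motion to the left, so the geostrophic wind blows 90° to the left of the pressure-gradient force (low pressure on the right).
Rotating 000° by 90° counterclockwise gives 270° — the wind blows toward the west.

270°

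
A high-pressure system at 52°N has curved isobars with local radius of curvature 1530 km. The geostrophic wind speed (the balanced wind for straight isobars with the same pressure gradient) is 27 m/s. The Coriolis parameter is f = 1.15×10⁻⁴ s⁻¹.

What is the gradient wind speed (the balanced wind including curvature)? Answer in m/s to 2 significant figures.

33 m/s

Around a high, pressure-gradient force acts outward with centrifugal, so Coriolis balances both:
fV = (1/ρ)|∂P/∂n| + V²/R  →  V² − fR·V + fR·V_g = 0
With fR = 1.15×10⁻⁴ × 1530×10³ m = 176 m/s:
V = [fR − √((fR)² − 4 fR V_g)]/2 = [176 − √(176² − 4×176×27)]/2 = 33.3 m/s
Supergeostrophic (V > V_g = 27 m/s), as expected around a high.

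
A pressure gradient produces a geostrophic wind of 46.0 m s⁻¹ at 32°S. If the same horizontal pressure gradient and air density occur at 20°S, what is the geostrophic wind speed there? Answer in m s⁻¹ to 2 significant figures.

With the same pressure gradient and density, V_g ∝ 1/f ∝ 1/sin φ.
V₂ = V₁ · sin φ₁ / sin φ₂ = 46.0 × sin 32° / sin 20°
V₂ = 46.0 × 0.5299/0.3420 = 71 m s⁻¹

71 m s⁻¹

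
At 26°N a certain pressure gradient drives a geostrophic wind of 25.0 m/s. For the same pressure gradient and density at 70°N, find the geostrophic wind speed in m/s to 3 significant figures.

11.7 m/s

With the same pressure gradient and density, V_g ∝ 1/f ∝ 1/sin φ.
V₂ = V₁ · sin φ₁ / sin φ₂ = 25.0 × sin 26° / sin 70°
V₂ = 25.0 × 0.4384/0.9397 = 11.7 m/s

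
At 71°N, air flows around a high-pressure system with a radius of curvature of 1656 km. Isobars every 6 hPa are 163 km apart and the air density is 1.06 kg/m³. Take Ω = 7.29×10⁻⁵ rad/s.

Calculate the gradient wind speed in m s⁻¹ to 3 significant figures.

Coriolis parameter at 71°N:
f = 2Ω sin φ = 2 × 7.29×10⁻⁵ × sin 71° = 1.38×10⁻⁴ s⁻¹
Pressure gradient: |∂P/∂n| = 600 Pa / 163000 m = 3.68×10⁻³ Pa/m
Geostrophic speed: V_g = |∂P/∂n|/(fρ) = 3.68×10⁻³/(1.38×10⁻⁴ × 1.06) = 25.2 m/s
Around a high, pressure-gradient force acts outward with centrifugal, so Coriolis balances both:
fV = (1/ρ)|∂P/∂n| + V²/R  →  V² − fR·V + fR·V_g = 0
With fR = 1.38×10⁻⁴ × 1656×10³ m = 228 m/s:
V = [fR − √((fR)² − 4 fR V_g)]/2 = [228 − √(228² − 4×228×25.2)]/2 = 28.8 m/s
Supergeostrophic (V > V_g = 25.2 m/s), as expected around a high.

28.8 m s⁻¹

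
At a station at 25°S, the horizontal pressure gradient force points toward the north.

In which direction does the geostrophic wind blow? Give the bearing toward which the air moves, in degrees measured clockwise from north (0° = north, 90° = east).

270°

The pressure-gradient force points toward the north (bearing 000°).
Geostrophic balance: in the Southern Hemisphere the Coriolis force deflects motion to the left, so the geostrophic wind blows 90° to the left of the pressure-gradient force (low pressure on the right).
Rotating 000° by 90° counterclockwise gives 270° — the wind blows toward the west.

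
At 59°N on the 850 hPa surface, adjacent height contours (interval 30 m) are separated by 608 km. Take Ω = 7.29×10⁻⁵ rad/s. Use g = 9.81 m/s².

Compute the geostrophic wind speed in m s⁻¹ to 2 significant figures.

3.9 m s⁻¹

Coriolis parameter at 59°N:
f = 2Ω sin φ = 2 × 7.29×10⁻⁵ × sin 59° = 1.25×10⁻⁴ s⁻¹
Height gradient: |∂Z/∂n| = 30 m / 608000 m = 4.93×10⁻⁵
On a pressure surface, geostrophic balance gives V_g = (g/f)|∂Z/∂n|:
V_g = 9.81 × 4.93×10⁻⁵ / 1.25×10⁻⁴ = 3.87 m/s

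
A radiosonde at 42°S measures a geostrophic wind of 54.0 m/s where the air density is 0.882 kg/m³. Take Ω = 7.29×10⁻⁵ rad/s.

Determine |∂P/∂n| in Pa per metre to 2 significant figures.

Coriolis parameter at 42°S:
f = 2Ω sin φ = 2 × 7.29×10⁻⁵ × sin 42° = 9.76×10⁻⁵ s⁻¹
Geostrophic balance rearranged: |∂P/∂n| = f ρ V_g
|∂P/∂n| = 9.76×10⁻⁵ × 0.882 × 54.0 = 4.65×10⁻³ Pa/m

4.6×10⁻³ Pa/m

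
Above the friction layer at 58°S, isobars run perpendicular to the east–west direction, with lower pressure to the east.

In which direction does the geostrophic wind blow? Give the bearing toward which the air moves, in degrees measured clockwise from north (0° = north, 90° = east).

The pressure-gradient force points toward the east (bearing 090°).
Geostrophic balance: in the Southern Hemisphere the Coriolis force deflects motion to the left, so the geostrophic wind blows 90° to the left of the pressure-gradient force (low pressure on the right).
Rotating 090° by 90° counterclockwise gives 000° — the wind blows toward the north.

000°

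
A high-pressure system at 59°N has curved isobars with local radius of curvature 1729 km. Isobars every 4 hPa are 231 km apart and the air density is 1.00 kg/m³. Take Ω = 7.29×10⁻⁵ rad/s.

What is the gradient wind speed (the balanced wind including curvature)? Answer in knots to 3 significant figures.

28.9 knots

Coriolis parameter at 59°N:
f = 2Ω sin φ = 2 × 7.29×10⁻⁵ × sin 59° = 1.25×10⁻⁴ s⁻¹
Pressure gradient: |∂P/∂n| = 400 Pa / 231000 m = 1.73×10⁻³ Pa/m
Geostrophic speed: V_g = |∂P/∂n|/(fρ) = 1.73×10⁻³/(1.25×10⁻⁴ × 1.00) = 13.9 m/s
Around a high, pressure-gradient force acts outward with centrifugal, so Coriolis balances both:
fV = (1/ρ)|∂P/∂n| + V²/R  →  V² − fR·V + fR·V_g = 0
With fR = 1.25×10⁻⁴ × 1729×10³ m = 216 m/s:
V = [fR − √((fR)² − 4 fR V_g)]/2 = [216 − √(216² − 4×216×13.9)]/2 = 14.9 m/s
Supergeostrophic (V > V_g = 13.9 m/s), as expected around a high.
Converting: 14.9 m/s × 1.944 = 28.9 knots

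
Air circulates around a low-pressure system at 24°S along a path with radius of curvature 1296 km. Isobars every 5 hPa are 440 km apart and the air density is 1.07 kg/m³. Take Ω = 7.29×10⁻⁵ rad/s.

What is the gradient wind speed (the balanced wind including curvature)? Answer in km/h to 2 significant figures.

54 km/h

Coriolis parameter at 24°S:
f = 2Ω sin φ = 2 × 7.29×10⁻⁵ × sin 24° = 5.93×10⁻⁵ s⁻¹
Pressure gradient: |∂P/∂n| = 500 Pa / 440000 m = 1.14×10⁻³ Pa/m
Geostrophic speed: V_g = |∂P/∂n|/(fρ) = 1.14×10⁻³/(5.93×10⁻⁵ × 1.07) = 17.9 m/s
Around a low, centrifugal force acts outward with Coriolis, so pressure-gradient force balances both:
(1/ρ)|∂P/∂n| = fV + V²/R  →  V² + fR·V − fR·V_g = 0
With fR = 5.93×10⁻⁵ × 1296×10³ m = 76.9 m/s:
V = [−fR + √((fR)² + 4 fR V_g)]/2 = [−76.9 + √(76.9² + 4×76.9×17.9)]/2 = 15 m/s
Subgeostrophic (V < V_g = 17.9 m/s), as expected around a low.
Converting: 15 m/s × 3.6 = 54 km/h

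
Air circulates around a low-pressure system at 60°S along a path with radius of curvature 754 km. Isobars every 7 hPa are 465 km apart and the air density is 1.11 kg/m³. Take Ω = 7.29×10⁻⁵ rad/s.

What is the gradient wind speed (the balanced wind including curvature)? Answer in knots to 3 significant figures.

Coriolis parameter at 60°S:
f = 2Ω sin φ = 2 × 7.29×10⁻⁵ × sin 60° = 1.26×10⁻⁴ s⁻¹
Pressure gradient: |∂P/∂n| = 700 Pa / 465000 m = 1.51×10⁻³ Pa/m
Geostrophic speed: V_g = |∂P/∂n|/(fρ) = 1.51×10⁻³/(1.26×10⁻⁴ × 1.11) = 10.7 m/s
Around a low, centrifugal force acts outward with Coriolis, so pressure-gradient force balances both:
(1/ρ)|∂P/∂n| = fV + V²/R  →  V² + fR·V − fR·V_g = 0
With fR = 1.26×10⁻⁴ × 754×10³ m = 95.2 m/s:
V = [−fR + √((fR)² + 4 fR V_g)]/2 = [−95.2 + √(95.2² + 4×95.2×10.7)]/2 = 9.74 m/s
Subgeostrophic (V < V_g = 10.7 m/s), as expected around a low.
Converting: 9.74 m/s × 1.944 = 18.9 knots

18.9 knots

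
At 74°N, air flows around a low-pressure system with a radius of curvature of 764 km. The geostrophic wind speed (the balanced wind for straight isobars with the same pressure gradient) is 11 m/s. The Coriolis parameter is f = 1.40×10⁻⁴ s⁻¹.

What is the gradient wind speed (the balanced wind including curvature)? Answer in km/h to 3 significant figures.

Around a low, centrifugal force acts outward with Coriolis, so pressure-gradient force balances both:
(1/ρ)|∂P/∂n| = fV + V²/R  →  V² + fR·V − fR·V_g = 0
With fR = 1.40×10⁻⁴ × 764×10³ m = 107 m/s:
V = [−fR + √((fR)² + 4 fR V_g)]/2 = [−107 + √(107² + 4×107×11)]/2 = 10.1 m/s
Subgeostrophic (V < V_g = 11 m/s), as expected around a low.
Converting: 10.1 m/s × 3.6 = 36.2 km/h

36.2 km/h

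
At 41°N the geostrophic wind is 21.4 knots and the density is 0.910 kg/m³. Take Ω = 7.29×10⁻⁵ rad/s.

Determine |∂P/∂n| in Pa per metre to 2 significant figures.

9.6×10⁻⁴ Pa/m

Coriolis parameter at 41°N:
f = 2Ω sin φ = 2 × 7.29×10⁻⁵ × sin 41° = 9.57×10⁻⁵ s⁻¹
Wind speed in SI: 21.4 knots = 11.0 m/s
Geostrophic balance rearranged: |∂P/∂n| = f ρ V_g
|∂P/∂n| = 9.57×10⁻⁵ × 0.910 × 11.0 = 9.58×10⁻⁴ Pa/m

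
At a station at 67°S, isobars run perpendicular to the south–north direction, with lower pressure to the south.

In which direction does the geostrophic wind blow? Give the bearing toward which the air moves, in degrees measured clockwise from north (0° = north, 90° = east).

The pressure-gradient force points toward the south (bearing 180°).
Geostrophic balance: in the Southern Hemisphere the Coriolis force deflects motion to the left, so the geostrophic wind blows 90° to the left of the pressure-gradient force (low pressure on the right).
Rotating 180° by 90° counterclockwise gives 090° — the wind blows toward the east.

090°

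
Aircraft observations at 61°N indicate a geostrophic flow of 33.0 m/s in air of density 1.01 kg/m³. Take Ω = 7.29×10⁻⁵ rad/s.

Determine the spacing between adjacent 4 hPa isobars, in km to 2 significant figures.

94 km

Coriolis parameter at 61°N:
f = 2Ω sin φ = 2 × 7.29×10⁻⁵ × sin 61° = 1.28×10⁻⁴ s⁻¹
Geostrophic balance rearranged: |∂P/∂n| = f ρ V_g
|∂P/∂n| = 1.28×10⁻⁴ × 1.01 × 33.0 = 4.25×10⁻³ Pa/m
Isobar spacing: Δn = ΔP/|∂P/∂n| = 400 Pa / 4.25×10⁻³ Pa/m = 94113 m ≈ 94 km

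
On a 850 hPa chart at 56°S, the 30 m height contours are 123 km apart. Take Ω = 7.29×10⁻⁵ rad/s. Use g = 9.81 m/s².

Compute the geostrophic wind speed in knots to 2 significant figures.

38 knots

Coriolis parameter at 56°S:
f = 2Ω sin φ = 2 × 7.29×10⁻⁵ × sin 56° = 1.21×10⁻⁴ s⁻¹
Height gradient: |∂Z/∂n| = 30 m / 123000 m = 2.44×10⁻⁴
On a pressure surface, geostrophic balance gives V_g = (g/f)|∂Z/∂n|:
V_g = 9.81 × 2.44×10⁻⁴ / 1.21×10⁻⁴ = 19.8 m/s
Converting: 19.8 m/s × 1.944 = 38 knots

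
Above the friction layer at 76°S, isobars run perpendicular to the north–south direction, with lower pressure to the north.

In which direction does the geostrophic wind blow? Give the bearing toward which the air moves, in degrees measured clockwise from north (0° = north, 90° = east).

The pressure-gradient force points toward the north (bearing 000°).
Geostrophic balance: in the Southern Hemisphere the Coriolis force deflects motion to the left, so the geostrophic wind blows 90° to the left of the pressure-gradient force (low pressure on the right).
Rotating 000° by 90° counterclockwise gives 270° — the wind blows toward the west.

270°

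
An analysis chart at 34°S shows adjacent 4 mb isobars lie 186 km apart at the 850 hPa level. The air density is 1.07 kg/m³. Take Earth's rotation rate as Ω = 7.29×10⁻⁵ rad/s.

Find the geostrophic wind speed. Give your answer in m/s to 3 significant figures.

Coriolis parameter at 34°S:
f = 2Ω sin φ = 2 × 7.29×10⁻⁵ × sin 34° = 8.15×10⁻⁵ s⁻¹
Pressure gradient: |∂P/∂n| = 400 Pa / 186000 m = 2.15×10⁻³ Pa/m
Geostrophic balance (pressure-gradient force = Coriolis force):
V_g = (1/(fρ)) |∂P/∂n| = 2.15×10⁻³ / (8.15×10⁻⁵ × 1.07) = 24.7 m/s

24.7 m/s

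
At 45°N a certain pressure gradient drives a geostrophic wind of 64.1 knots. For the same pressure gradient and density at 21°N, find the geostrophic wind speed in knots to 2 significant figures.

With the same pressure gradient and density, V_g ∝ 1/f ∝ 1/sin φ.
V₂ = V₁ · sin φ₁ / sin φ₂ = 64.1 × sin 45° / sin 21°
V₂ = 64.1 × 0.7071/0.3584 = 130 knots

130 knots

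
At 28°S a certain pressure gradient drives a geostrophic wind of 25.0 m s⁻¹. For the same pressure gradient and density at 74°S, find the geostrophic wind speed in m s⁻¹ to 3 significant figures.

With the same pressure gradient and density, V_g ∝ 1/f ∝ 1/sin φ.
V₂ = V₁ · sin φ₁ / sin φ₂ = 25.0 × sin 28° / sin 74°
V₂ = 25.0 × 0.4695/0.9613 = 12.2 m s⁻¹

12.2 m s⁻¹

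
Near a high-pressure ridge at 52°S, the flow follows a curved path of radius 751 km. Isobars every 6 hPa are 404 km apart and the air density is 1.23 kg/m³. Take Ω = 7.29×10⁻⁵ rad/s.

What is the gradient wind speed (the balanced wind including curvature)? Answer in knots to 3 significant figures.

23.8 knots

Coriolis parameter at 52°S:
f = 2Ω sin φ = 2 × 7.29×10⁻⁵ × sin 52° = 1.15×10⁻⁴ s⁻¹
Pressure gradient: |∂P/∂n| = 600 Pa / 404000 m = 1.49×10⁻³ Pa/m
Geostrophic speed: V_g = |∂P/∂n|/(fρ) = 1.49×10⁻³/(1.15×10⁻⁴ × 1.23) = 10.5 m/s
Around a high, pressure-gradient force acts outward with centrifugal, so Coriolis balances both:
fV = (1/ρ)|∂P/∂n| + V²/R  →  V² − fR·V + fR·V_g = 0
With fR = 1.15×10⁻⁴ × 751×10³ m = 86.3 m/s:
V = [fR − √((fR)² − 4 fR V_g)]/2 = [86.3 − √(86.3² − 4×86.3×10.5)]/2 = 12.2 m/s
Supergeostrophic (V > V_g = 10.5 m/s), as expected around a high.
Converting: 12.2 m/s × 1.944 = 23.8 knots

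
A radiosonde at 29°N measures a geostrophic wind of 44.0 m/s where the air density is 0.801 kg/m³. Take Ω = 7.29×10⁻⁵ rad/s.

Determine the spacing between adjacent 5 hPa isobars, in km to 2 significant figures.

Coriolis parameter at 29°N:
f = 2Ω sin φ = 2 × 7.29×10⁻⁵ × sin 29° = 7.07×10⁻⁵ s⁻¹
Geostrophic balance rearranged: |∂P/∂n| = f ρ V_g
|∂P/∂n| = 7.07×10⁻⁵ × 0.801 × 44.0 = 2.49×10⁻³ Pa/m
Isobar spacing: Δn = ΔP/|∂P/∂n| = 500 Pa / 2.49×10⁻³ Pa/m = 200704 m ≈ 200 km

200 km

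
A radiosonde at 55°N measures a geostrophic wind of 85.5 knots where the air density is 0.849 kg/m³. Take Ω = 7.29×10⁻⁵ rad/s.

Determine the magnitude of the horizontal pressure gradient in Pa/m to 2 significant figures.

Coriolis parameter at 55°N:
f = 2Ω sin φ = 2 × 7.29×10⁻⁵ × sin 55° = 1.19×10⁻⁴ s⁻¹
Wind speed in SI: 85.5 knots = 44.0 m/s
Geostrophic balance rearranged: |∂P/∂n| = f ρ V_g
|∂P/∂n| = 1.19×10⁻⁴ × 0.849 × 44.0 = 4.46×10⁻³ Pa/m

4.5×10⁻³ Pa/m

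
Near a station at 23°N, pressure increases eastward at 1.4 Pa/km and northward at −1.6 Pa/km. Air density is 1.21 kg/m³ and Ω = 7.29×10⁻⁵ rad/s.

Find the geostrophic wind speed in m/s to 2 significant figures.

Coriolis parameter at 23°N:
f = 2Ω sin φ = 2 × 7.29×10⁻⁵ × sin 23° = 5.70×10⁻⁵ s⁻¹
Component geostrophic relations (x east, y north):
u_g = −(1/(fρ)) ∂P/∂y,  v_g = (1/(fρ)) ∂P/∂x
u_g = −(−1.6×10⁻³)/(5.70×10⁻⁵ × 1.21) = 23.2 m/s;  v_g = (1.4×10⁻³)/(5.70×10⁻⁵ × 1.21) = 20.3 m/s
|V_g| = √(u_g² + v_g²) = 30.8 m/s

31 m/s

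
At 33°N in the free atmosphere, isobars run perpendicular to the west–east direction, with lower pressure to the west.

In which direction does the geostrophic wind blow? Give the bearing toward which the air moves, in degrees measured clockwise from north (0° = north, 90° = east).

The pressure-gradient force points toward the west (bearing 270°).
Geostrophic balance: in the Northern Hemisphere the Coriolis force deflects motion to the right, so the geostrophic wind blows 90° to the right of the pressure-gradient force (low pressure on the left).
Rotating 270° by 90° clockwise gives 000° — the wind blows toward the north.

000°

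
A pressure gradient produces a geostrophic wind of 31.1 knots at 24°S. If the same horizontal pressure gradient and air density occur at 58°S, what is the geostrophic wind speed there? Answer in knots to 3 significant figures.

14.9 knots

With the same pressure gradient and density, V_g ∝ 1/f ∝ 1/sin φ.
V₂ = V₁ · sin φ₁ / sin φ₂ = 31.1 × sin 24° / sin 58°
V₂ = 31.1 × 0.4067/0.8480 = 14.9 knots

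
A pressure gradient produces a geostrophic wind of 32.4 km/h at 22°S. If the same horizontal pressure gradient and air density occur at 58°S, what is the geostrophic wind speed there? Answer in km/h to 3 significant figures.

With the same pressure gradient and density, V_g ∝ 1/f ∝ 1/sin φ.
V₂ = V₁ · sin φ₁ / sin φ₂ = 32.4 × sin 22° / sin 58°
V₂ = 32.4 × 0.3746/0.8480 = 14.3 km/h

14.3 km/h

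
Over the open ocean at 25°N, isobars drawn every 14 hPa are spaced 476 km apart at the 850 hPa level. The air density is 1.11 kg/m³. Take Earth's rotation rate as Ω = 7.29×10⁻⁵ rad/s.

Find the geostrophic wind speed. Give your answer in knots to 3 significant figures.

Coriolis parameter at 25°N:
f = 2Ω sin φ = 2 × 7.29×10⁻⁵ × sin 25° = 6.16×10⁻⁵ s⁻¹
Pressure gradient: |∂P/∂n| = 1400 Pa / 476000 m = 2.94×10⁻³ Pa/m
Geostrophic balance (pressure-gradient force = Coriolis force):
V_g = (1/(fρ)) |∂P/∂n| = 2.94×10⁻³ / (6.16×10⁻⁵ × 1.11) = 43.0 m/s
Converting: 43.0 m/s × 1.944 = 83.6 knots

83.6 knots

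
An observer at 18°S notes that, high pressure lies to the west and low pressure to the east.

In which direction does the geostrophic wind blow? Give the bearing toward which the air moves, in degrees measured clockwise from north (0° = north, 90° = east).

000°

The pressure-gradient force points toward the east (bearing 090°).
Geostrophic balance: in the Southern Hemisphere the Coriolis force deflects motion to the left, so the geostrophic wind blows 90° to the left of the pressure-gradient force (low pressure on the right).
Rotating 090° by 90° counterclockwise gives 000° — the wind blows toward the north.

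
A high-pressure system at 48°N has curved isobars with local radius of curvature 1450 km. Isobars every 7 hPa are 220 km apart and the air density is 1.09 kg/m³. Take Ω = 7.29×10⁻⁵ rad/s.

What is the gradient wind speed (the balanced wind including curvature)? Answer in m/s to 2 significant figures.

35 m/s

Coriolis parameter at 48°N:
f = 2Ω sin φ = 2 × 7.29×10⁻⁵ × sin 48° = 1.08×10⁻⁴ s⁻¹
Pressure gradient: |∂P/∂n| = 700 Pa / 220000 m = 3.18×10⁻³ Pa/m
Geostrophic speed: V_g = |∂P/∂n|/(fρ) = 3.18×10⁻³/(1.08×10⁻⁴ × 1.09) = 26.9 m/s
Around a high, pressure-gradient force acts outward with centrifugal, so Coriolis balances both:
fV = (1/ρ)|∂P/∂n| + V²/R  →  V² − fR·V + fR·V_g = 0
With fR = 1.08×10⁻⁴ × 1450×10³ m = 157 m/s:
V = [fR − √((fR)² − 4 fR V_g)]/2 = [157 − √(157² − 4×157×26.9)]/2 = 34.5 m/s
Supergeostrophic (V > V_g = 26.9 m/s), as expected around a high.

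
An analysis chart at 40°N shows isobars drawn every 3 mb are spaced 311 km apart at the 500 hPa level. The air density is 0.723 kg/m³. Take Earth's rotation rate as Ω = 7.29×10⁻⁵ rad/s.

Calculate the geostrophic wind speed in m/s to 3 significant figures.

Coriolis parameter at 40°N:
f = 2Ω sin φ = 2 × 7.29×10⁻⁵ × sin 40° = 9.37×10⁻⁵ s⁻¹
Pressure gradient: |∂P/∂n| = 300 Pa / 311000 m = 9.65×10⁻⁴ Pa/m
Geostrophic balance (pressure-gradient force = Coriolis force):
V_g = (1/(fρ)) |∂P/∂n| = 9.65×10⁻⁴ / (9.37×10⁻⁵ × 0.723) = 14.2 m/s

14.2 m/s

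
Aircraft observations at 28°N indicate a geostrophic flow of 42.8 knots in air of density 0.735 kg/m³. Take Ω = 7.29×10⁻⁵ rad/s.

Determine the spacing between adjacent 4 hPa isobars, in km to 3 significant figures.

Coriolis parameter at 28°N:
f = 2Ω sin φ = 2 × 7.29×10⁻⁵ × sin 28° = 6.84×10⁻⁵ s⁻¹
Wind speed in SI: 42.8 knots = 22.0 m/s
Geostrophic balance rearranged: |∂P/∂n| = f ρ V_g
|∂P/∂n| = 6.84×10⁻⁵ × 0.735 × 22.0 = 1.11×10⁻³ Pa/m
Isobar spacing: Δn = ΔP/|∂P/∂n| = 400 Pa / 1.11×10⁻³ Pa/m = 361097 m ≈ 361 km

361 km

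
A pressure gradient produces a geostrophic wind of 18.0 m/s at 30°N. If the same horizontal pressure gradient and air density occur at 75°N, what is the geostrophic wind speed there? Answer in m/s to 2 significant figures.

With the same pressure gradient and density, V_g ∝ 1/f ∝ 1/sin φ.
V₂ = V₁ · sin φ₁ / sin φ₂ = 18.0 × sin 30° / sin 75°
V₂ = 18.0 × 0.5000/0.9659 = 9.3 m/s

9.3 m/s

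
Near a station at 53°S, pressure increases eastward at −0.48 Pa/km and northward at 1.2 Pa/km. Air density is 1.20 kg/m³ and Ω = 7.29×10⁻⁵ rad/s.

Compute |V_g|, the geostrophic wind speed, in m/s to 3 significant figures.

Coriolis parameter at 53°S:
f = 2Ω sin φ = 2 × 7.29×10⁻⁵ × sin 53° = 1.16×10⁻⁴ s⁻¹
In the Southern Hemisphere f is negative: f = −1.16×10⁻⁴ s⁻¹.
Component geostrophic relations (x east, y north):
u_g = −(1/(fρ)) ∂P/∂y,  v_g = (1/(fρ)) ∂P/∂x
u_g = −(1.2×10⁻³)/(−1.16×10⁻⁴ × 1.20) = 8.59 m/s;  v_g = (−0.48×10⁻³)/(−1.16×10⁻⁴ × 1.20) = 3.44 m/s
|V_g| = √(u_g² + v_g²) = 9.25 m/s

9.25 m/s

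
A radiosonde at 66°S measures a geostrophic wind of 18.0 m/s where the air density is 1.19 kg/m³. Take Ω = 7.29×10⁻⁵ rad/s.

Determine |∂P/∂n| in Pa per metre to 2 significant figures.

2.9×10⁻³ Pa/m

Coriolis parameter at 66°S:
f = 2Ω sin φ = 2 × 7.29×10⁻⁵ × sin 66° = 1.33×10⁻⁴ s⁻¹
Geostrophic balance rearranged: |∂P/∂n| = f ρ V_g
|∂P/∂n| = 1.33×10⁻⁴ × 1.19 × 18.0 = 2.85×10⁻³ Pa/m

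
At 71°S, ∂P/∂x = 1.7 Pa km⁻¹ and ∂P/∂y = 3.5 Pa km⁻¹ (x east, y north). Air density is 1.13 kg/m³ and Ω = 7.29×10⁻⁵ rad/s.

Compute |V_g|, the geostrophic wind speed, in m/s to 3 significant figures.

25.0 m/s

Coriolis parameter at 71°S:
f = 2Ω sin φ = 2 × 7.29×10⁻⁵ × sin 71° = 1.38×10⁻⁴ s⁻¹
In the Southern Hemisphere f is negative: f = −1.38×10⁻⁴ s⁻¹.
Component geostrophic relations (x east, y north):
u_g = −(1/(fρ)) ∂P/∂y,  v_g = (1/(fρ)) ∂P/∂x
u_g = −(3.5×10⁻³)/(−1.38×10⁻⁴ × 1.13) = 22.5 m/s;  v_g = (1.7×10⁻³)/(−1.38×10⁻⁴ × 1.13) = −10.9 m/s
|V_g| = √(u_g² + v_g²) = 25.0 m/s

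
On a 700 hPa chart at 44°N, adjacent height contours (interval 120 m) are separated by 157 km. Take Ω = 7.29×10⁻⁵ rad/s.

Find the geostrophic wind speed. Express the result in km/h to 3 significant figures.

267 km/h

Coriolis parameter at 44°N:
f = 2Ω sin φ = 2 × 7.29×10⁻⁵ × sin 44° = 1.01×10⁻⁴ s⁻¹
Height gradient: |∂Z/∂n| = 120 m / 157000 m = 7.64×10⁻⁴
On a pressure surface, geostrophic balance gives V_g = (g/f)|∂Z/∂n|:
V_g = 9.81 × 7.64×10⁻⁴ / 1.01×10⁻⁴ = 74.0 m/s
Converting: 74.0 m/s × 3.6 = 267 km/h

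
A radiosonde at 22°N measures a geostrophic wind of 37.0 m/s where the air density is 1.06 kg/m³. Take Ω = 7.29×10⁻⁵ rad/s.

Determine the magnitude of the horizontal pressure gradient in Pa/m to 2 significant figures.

2.1×10⁻³ Pa/m

Coriolis parameter at 22°N:
f = 2Ω sin φ = 2 × 7.29×10⁻⁵ × sin 22° = 5.46×10⁻⁵ s⁻¹
Geostrophic balance rearranged: |∂P/∂n| = f ρ V_g
|∂P/∂n| = 5.46×10⁻⁵ × 1.06 × 37.0 = 2.14×10⁻³ Pa/m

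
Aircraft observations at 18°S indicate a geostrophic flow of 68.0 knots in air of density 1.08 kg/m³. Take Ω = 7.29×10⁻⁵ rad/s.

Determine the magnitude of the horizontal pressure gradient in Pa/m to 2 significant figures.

1.7×10⁻³ Pa/m

Coriolis parameter at 18°S:
f = 2Ω sin φ = 2 × 7.29×10⁻⁵ × sin 18° = 4.51×10⁻⁵ s⁻¹
Wind speed in SI: 68.0 knots = 35.0 m/s
Geostrophic balance rearranged: |∂P/∂n| = f ρ V_g
|∂P/∂n| = 4.51×10⁻⁵ × 1.08 × 35.0 = 1.70×10⁻³ Pa/m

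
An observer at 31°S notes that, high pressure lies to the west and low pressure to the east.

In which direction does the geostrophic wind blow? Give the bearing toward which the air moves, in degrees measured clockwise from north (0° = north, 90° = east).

000°

The pressure-gradient force points toward the east (bearing 090°).
Geostrophic balance: in the Southern Hemisphere the Coriolis force deflects motion to the left, so the geostrophic wind blows 90° to the left of the pressure-gradient force (low pressure on the right).
Rotating 090° by 90° counterclockwise gives 000° — the wind blows toward the north.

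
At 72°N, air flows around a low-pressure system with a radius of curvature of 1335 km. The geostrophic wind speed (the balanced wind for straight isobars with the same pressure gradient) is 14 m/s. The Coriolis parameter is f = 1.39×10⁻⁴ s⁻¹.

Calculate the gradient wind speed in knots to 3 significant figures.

25.4 knots

Around a low, centrifugal force acts outward with Coriolis, so pressure-gradient force balances both:
(1/ρ)|∂P/∂n| = fV + V²/R  →  V² + fR·V − fR·V_g = 0
With fR = 1.39×10⁻⁴ × 1335×10³ m = 186 m/s:
V = [−fR + √((fR)² + 4 fR V_g)]/2 = [−186 + √(186² + 4×186×14)]/2 = 13.1 m/s
Subgeostrophic (V < V_g = 14 m/s), as expected around a low.
Converting: 13.1 m/s × 1.944 = 25.4 knots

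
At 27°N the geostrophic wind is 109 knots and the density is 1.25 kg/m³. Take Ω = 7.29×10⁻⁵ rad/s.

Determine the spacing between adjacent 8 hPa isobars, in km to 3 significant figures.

172 km

Coriolis parameter at 27°N:
f = 2Ω sin φ = 2 × 7.29×10⁻⁵ × sin 27° = 6.62×10⁻⁵ s⁻¹
Wind speed in SI: 109 knots = 56.1 m/s
Geostrophic balance rearranged: |∂P/∂n| = f ρ V_g
|∂P/∂n| = 6.62×10⁻⁵ × 1.25 × 56.1 = 4.64×10⁻³ Pa/m
Isobar spacing: Δn = ΔP/|∂P/∂n| = 800 Pa / 4.64×10⁻³ Pa/m = 172429 m ≈ 172 km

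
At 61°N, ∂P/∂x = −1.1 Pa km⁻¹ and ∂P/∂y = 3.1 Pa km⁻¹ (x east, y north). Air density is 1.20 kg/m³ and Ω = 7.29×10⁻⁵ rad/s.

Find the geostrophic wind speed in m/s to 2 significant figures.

21 m/s

Coriolis parameter at 61°N:
f = 2Ω sin φ = 2 × 7.29×10⁻⁵ × sin 61° = 1.28×10⁻⁴ s⁻¹
Component geostrophic relations (x east, y north):
u_g = −(1/(fρ)) ∂P/∂y,  v_g = (1/(fρ)) ∂P/∂x
u_g = −(3.1×10⁻³)/(1.28×10⁻⁴ × 1.20) = −20.3 m/s;  v_g = (−1.1×10⁻³)/(1.28×10⁻⁴ × 1.20) = −7.19 m/s
|V_g| = √(u_g² + v_g²) = 21.5 m/s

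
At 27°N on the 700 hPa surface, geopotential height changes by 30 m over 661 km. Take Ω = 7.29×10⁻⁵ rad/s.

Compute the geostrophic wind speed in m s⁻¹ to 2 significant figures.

6.7 m s⁻¹

Coriolis parameter at 27°N:
f = 2Ω sin φ = 2 × 7.29×10⁻⁵ × sin 27° = 6.62×10⁻⁵ s⁻¹
Height gradient: |∂Z/∂n| = 30 m / 661000 m = 4.54×10⁻⁵
On a pressure surface, geostrophic balance gives V_g = (g/f)|∂Z/∂n|:
V_g = 9.81 × 4.54×10⁻⁵ / 6.62×10⁻⁵ = 6.73 m/s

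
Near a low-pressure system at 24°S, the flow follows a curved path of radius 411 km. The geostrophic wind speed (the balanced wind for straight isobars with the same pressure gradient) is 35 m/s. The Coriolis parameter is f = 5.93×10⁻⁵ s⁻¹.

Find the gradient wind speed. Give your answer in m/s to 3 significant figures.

19.5 m/s

Around a low, centrifugal force acts outward with Coriolis, so pressure-gradient force balances both:
(1/ρ)|∂P/∂n| = fV + V²/R  →  V² + fR·V − fR·V_g = 0
With fR = 5.93×10⁻⁵ × 411×10³ m = 24.4 m/s:
V = [−fR + √((fR)² + 4 fR V_g)]/2 = [−24.4 + √(24.4² + 4×24.4×35)]/2 = 19.5 m/s
Subgeostrophic (V < V_g = 35 m/s), as expected around a low.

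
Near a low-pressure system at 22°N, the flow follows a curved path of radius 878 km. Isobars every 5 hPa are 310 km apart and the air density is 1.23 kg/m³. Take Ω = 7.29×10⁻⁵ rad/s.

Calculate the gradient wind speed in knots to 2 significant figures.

Coriolis parameter at 22°N:
f = 2Ω sin φ = 2 × 7.29×10⁻⁵ × sin 22° = 5.46×10⁻⁵ s⁻¹
Pressure gradient: |∂P/∂n| = 500 Pa / 310000 m = 1.61×10⁻³ Pa/m
Geostrophic speed: V_g = |∂P/∂n|/(fρ) = 1.61×10⁻³/(5.46×10⁻⁵ × 1.23) = 24.0 m/s
Around a low, centrifugal force acts outward with Coriolis, so pressure-gradient force balances both:
(1/ρ)|∂P/∂n| = fV + V²/R  →  V² + fR·V − fR·V_g = 0
With fR = 5.46×10⁻⁵ × 878×10³ m = 48.0 m/s:
V = [−fR + √((fR)² + 4 fR V_g)]/2 = [−48.0 + √(48.0² + 4×48.0×24)]/2 = 17.6 m/s
Subgeostrophic (V < V_g = 24 m/s), as expected around a low.
Converting: 17.6 m/s × 1.944 = 34 knots

34 knots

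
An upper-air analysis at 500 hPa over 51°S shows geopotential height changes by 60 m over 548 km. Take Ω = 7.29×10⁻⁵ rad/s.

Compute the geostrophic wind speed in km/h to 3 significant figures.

Coriolis parameter at 51°S:
f = 2Ω sin φ = 2 × 7.29×10⁻⁵ × sin 51° = 1.13×10⁻⁴ s⁻¹
Height gradient: |∂Z/∂n| = 60 m / 548000 m = 1.09×10⁻⁴
On a pressure surface, geostrophic balance gives V_g = (g/f)|∂Z/∂n|:
V_g = 9.81 × 1.09×10⁻⁴ / 1.13×10⁻⁴ = 9.48 m/s
Converting: 9.48 m/s × 3.6 = 34.1 km/h

34.1 km/h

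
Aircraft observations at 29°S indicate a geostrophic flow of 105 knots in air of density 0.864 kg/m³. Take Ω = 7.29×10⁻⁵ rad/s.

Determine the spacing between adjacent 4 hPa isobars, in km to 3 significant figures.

Coriolis parameter at 29°S:
f = 2Ω sin φ = 2 × 7.29×10⁻⁵ × sin 29° = 7.07×10⁻⁵ s⁻¹
Wind speed in SI: 105 knots = 54.0 m/s
Geostrophic balance rearranged: |∂P/∂n| = f ρ V_g
|∂P/∂n| = 7.07×10⁻⁵ × 0.864 × 54.0 = 3.30×10⁻³ Pa/m
Isobar spacing: Δn = ΔP/|∂P/∂n| = 400 Pa / 3.30×10⁻³ Pa/m = 121252 m ≈ 121 km

121 km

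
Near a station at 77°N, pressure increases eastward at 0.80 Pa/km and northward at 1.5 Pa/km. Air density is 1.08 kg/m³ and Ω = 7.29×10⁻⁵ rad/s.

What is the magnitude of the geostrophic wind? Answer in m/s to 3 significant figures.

11.1 m/s

Coriolis parameter at 77°N:
f = 2Ω sin φ = 2 × 7.29×10⁻⁵ × sin 77° = 1.42×10⁻⁴ s⁻¹
Component geostrophic relations (x east, y north):
u_g = −(1/(fρ)) ∂P/∂y,  v_g = (1/(fρ)) ∂P/∂x
u_g = −(1.5×10⁻³)/(1.42×10⁻⁴ × 1.08) = −9.78 m/s;  v_g = (0.80×10⁻³)/(1.42×10⁻⁴ × 1.08) = 5.21 m/s
|V_g| = √(u_g² + v_g²) = 11.1 m/s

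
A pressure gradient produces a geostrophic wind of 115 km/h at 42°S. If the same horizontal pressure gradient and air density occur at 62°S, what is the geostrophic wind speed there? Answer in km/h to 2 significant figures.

87 km/h

With the same pressure gradient and density, V_g ∝ 1/f ∝ 1/sin φ.
V₂ = V₁ · sin φ₁ / sin φ₂ = 115 × sin 42° / sin 62°
V₂ = 115 × 0.6691/0.8829 = 87 km/h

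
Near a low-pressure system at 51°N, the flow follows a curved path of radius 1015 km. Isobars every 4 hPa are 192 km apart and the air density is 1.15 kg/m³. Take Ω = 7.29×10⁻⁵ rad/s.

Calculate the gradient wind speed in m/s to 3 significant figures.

14.2 m/s

Coriolis parameter at 51°N:
f = 2Ω sin φ = 2 × 7.29×10⁻⁵ × sin 51° = 1.13×10⁻⁴ s⁻¹
Pressure gradient: |∂P/∂n| = 400 Pa / 192000 m = 2.08×10⁻³ Pa/m
Geostrophic speed: V_g = |∂P/∂n|/(fρ) = 2.08×10⁻³/(1.13×10⁻⁴ × 1.15) = 16.0 m/s
Around a low, centrifugal force acts outward with Coriolis, so pressure-gradient force balances both:
(1/ρ)|∂P/∂n| = fV + V²/R  →  V² + fR·V − fR·V_g = 0
With fR = 1.13×10⁻⁴ × 1015×10³ m = 115 m/s:
V = [−fR + √((fR)² + 4 fR V_g)]/2 = [−115 + √(115² + 4×115×16)]/2 = 14.2 m/s
Subgeostrophic (V < V_g = 16 m/s), as expected around a low.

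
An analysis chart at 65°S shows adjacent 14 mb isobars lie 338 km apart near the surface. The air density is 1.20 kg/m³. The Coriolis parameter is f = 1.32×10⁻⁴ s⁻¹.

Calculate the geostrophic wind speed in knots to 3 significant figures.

50.8 knots

Pressure gradient: |∂P/∂n| = 1400 Pa / 338000 m = 4.14×10⁻³ Pa/m
Geostrophic balance (pressure-gradient force = Coriolis force):
V_g = (1/(fρ)) |∂P/∂n| = 4.14×10⁻³ / (1.32×10⁻⁴ × 1.20) = 26.1 m/s
Converting: 26.1 m/s × 1.944 = 50.8 knots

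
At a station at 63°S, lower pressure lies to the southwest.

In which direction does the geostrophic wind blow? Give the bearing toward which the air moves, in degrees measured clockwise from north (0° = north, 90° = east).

The pressure-gradient force points toward the southwest (bearing 225°).
Geostrophic balance: in the Southern Hemisphere the Coriolis force deflects motion to the left, so the geostrophic wind blows 90° to the left of the pressure-gradient force (low pressure on the right).
Rotating 225° by 90° counterclockwise gives 135° — the wind blows toward the southeast.

135°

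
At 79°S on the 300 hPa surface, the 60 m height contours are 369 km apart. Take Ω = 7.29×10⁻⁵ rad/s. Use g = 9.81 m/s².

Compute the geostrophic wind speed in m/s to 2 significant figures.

Coriolis parameter at 79°S:
f = 2Ω sin φ = 2 × 7.29×10⁻⁵ × sin 79° = 1.43×10⁻⁴ s⁻¹
Height gradient: |∂Z/∂n| = 60 m / 369000 m = 1.63×10⁻⁴
On a pressure surface, geostrophic balance gives V_g = (g/f)|∂Z/∂n|:
V_g = 9.81 × 1.63×10⁻⁴ / 1.43×10⁻⁴ = 11.1 m/s

11 m/s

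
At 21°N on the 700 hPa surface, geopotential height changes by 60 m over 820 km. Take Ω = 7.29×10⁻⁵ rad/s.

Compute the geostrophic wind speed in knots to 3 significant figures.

26.7 knots

Coriolis parameter at 21°N:
f = 2Ω sin φ = 2 × 7.29×10⁻⁵ × sin 21° = 5.23×10⁻⁵ s⁻¹
Height gradient: |∂Z/∂n| = 60 m / 820000 m = 7.32×10⁻⁵
On a pressure surface, geostrophic balance gives V_g = (g/f)|∂Z/∂n|:
V_g = 9.81 × 7.32×10⁻⁵ / 5.23×10⁻⁵ = 13.7 m/s
Converting: 13.7 m/s × 1.944 = 26.7 knots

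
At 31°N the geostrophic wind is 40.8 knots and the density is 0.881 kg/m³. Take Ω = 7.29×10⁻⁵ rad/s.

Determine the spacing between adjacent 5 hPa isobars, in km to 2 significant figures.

360 km

Coriolis parameter at 31°N:
f = 2Ω sin φ = 2 × 7.29×10⁻⁵ × sin 31° = 7.51×10⁻⁵ s⁻¹
Wind speed in SI: 40.8 knots = 21.0 m/s
Geostrophic balance rearranged: |∂P/∂n| = f ρ V_g
|∂P/∂n| = 7.51×10⁻⁵ × 0.881 × 21.0 = 1.39×10⁻³ Pa/m
Isobar spacing: Δn = ΔP/|∂P/∂n| = 500 Pa / 1.39×10⁻³ Pa/m = 360080 m ≈ 360 km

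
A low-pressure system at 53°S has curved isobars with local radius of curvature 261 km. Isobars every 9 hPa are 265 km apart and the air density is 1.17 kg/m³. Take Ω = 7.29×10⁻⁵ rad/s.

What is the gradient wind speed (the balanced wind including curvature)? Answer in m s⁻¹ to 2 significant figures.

16 m s⁻¹

Coriolis parameter at 53°S:
f = 2Ω sin φ = 2 × 7.29×10⁻⁵ × sin 53° = 1.16×10⁻⁴ s⁻¹
Pressure gradient: |∂P/∂n| = 900 Pa / 265000 m = 3.40×10⁻³ Pa/m
Geostrophic speed: V_g = |∂P/∂n|/(fρ) = 3.40×10⁻³/(1.16×10⁻⁴ × 1.17) = 24.9 m/s
Around a low, centrifugal force acts outward with Coriolis, so pressure-gradient force balances both:
(1/ρ)|∂P/∂n| = fV + V²/R  →  V² + fR·V − fR·V_g = 0
With fR = 1.16×10⁻⁴ × 261×10³ m = 30.4 m/s:
V = [−fR + √((fR)² + 4 fR V_g)]/2 = [−30.4 + √(30.4² + 4×30.4×24.9)]/2 = 16.2 m/s
Subgeostrophic (V < V_g = 24.9 m/s), as expected around a low.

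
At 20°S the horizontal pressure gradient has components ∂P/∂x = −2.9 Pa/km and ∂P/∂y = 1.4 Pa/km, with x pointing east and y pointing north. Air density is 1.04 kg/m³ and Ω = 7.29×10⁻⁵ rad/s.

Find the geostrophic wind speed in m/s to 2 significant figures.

62 m/s

Coriolis parameter at 20°S:
f = 2Ω sin φ = 2 × 7.29×10⁻⁵ × sin 20° = 4.99×10⁻⁵ s⁻¹
In the Southern Hemisphere f is negative: f = −4.99×10⁻⁵ s⁻¹.
Component geostrophic relations (x east, y north):
u_g = −(1/(fρ)) ∂P/∂y,  v_g = (1/(fρ)) ∂P/∂x
u_g = −(1.4×10⁻³)/(−4.99×10⁻⁵ × 1.04) = 27.0 m/s;  v_g = (−2.9×10⁻³)/(−4.99×10⁻⁵ × 1.04) = 55.9 m/s
|V_g| = √(u_g² + v_g²) = 62.1 m/s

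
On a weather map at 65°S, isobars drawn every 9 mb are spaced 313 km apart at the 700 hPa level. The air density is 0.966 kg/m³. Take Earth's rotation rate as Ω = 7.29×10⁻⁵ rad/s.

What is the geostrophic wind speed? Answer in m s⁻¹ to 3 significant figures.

22.5 m s⁻¹

Coriolis parameter at 65°S:
f = 2Ω sin φ = 2 × 7.29×10⁻⁵ × sin 65° = 1.32×10⁻⁴ s⁻¹
Pressure gradient: |∂P/∂n| = 900 Pa / 313000 m = 2.88×10⁻³ Pa/m
Geostrophic balance (pressure-gradient force = Coriolis force):
V_g = (1/(fρ)) |∂P/∂n| = 2.88×10⁻³ / (1.32×10⁻⁴ × 0.966) = 22.5 m/s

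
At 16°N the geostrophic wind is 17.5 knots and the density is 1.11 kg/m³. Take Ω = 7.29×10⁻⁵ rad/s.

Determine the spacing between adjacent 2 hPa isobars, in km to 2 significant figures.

500 km

Coriolis parameter at 16°N:
f = 2Ω sin φ = 2 × 7.29×10⁻⁵ × sin 16° = 4.02×10⁻⁵ s⁻¹
Wind speed in SI: 17.5 knots = 9.00 m/s
Geostrophic balance rearranged: |∂P/∂n| = f ρ V_g
|∂P/∂n| = 4.02×10⁻⁵ × 1.11 × 9.00 = 4.02×10⁻⁴ Pa/m
Isobar spacing: Δn = ΔP/|∂P/∂n| = 200 Pa / 4.02×10⁻⁴ Pa/m = 498007 m ≈ 500 km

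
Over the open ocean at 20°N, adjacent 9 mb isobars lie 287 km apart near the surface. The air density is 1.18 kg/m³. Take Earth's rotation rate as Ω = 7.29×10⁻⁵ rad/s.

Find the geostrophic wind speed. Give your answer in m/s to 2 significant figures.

Coriolis parameter at 20°N:
f = 2Ω sin φ = 2 × 7.29×10⁻⁵ × sin 20° = 4.99×10⁻⁵ s⁻¹
Pressure gradient: |∂P/∂n| = 900 Pa / 287000 m = 3.14×10⁻³ Pa/m
Geostrophic balance (pressure-gradient force = Coriolis force):
V_g = (1/(fρ)) |∂P/∂n| = 3.14×10⁻³ / (4.99×10⁻⁵ × 1.18) = 53.3 m/s

53 m/s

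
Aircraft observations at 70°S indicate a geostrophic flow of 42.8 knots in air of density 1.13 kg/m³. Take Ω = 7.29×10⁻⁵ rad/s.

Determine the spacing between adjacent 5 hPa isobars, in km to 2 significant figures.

150 km

Coriolis parameter at 70°S:
f = 2Ω sin φ = 2 × 7.29×10⁻⁵ × sin 70° = 1.37×10⁻⁴ s⁻¹
Wind speed in SI: 42.8 knots = 22.0 m/s
Geostrophic balance rearranged: |∂P/∂n| = f ρ V_g
|∂P/∂n| = 1.37×10⁻⁴ × 1.13 × 22.0 = 3.41×10⁻³ Pa/m
Isobar spacing: Δn = ΔP/|∂P/∂n| = 500 Pa / 3.41×10⁻³ Pa/m = 146678 m ≈ 150 km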